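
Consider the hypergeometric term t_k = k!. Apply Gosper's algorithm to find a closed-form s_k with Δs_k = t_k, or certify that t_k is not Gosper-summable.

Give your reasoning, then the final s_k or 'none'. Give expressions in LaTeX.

Compute t_(k+1)/t_k: get k + 1.
Factor: A=k + 1; B=1; C=1.
f must satisfy (k + 1)·f(k+1) − (1)·f(k) = 1.
deg f ≤ -1 (via 1,0,0).
d = -1 < 0 ⇒ no nonzero polynomial f; not summable.

not Gosper-summable; s_k does not exist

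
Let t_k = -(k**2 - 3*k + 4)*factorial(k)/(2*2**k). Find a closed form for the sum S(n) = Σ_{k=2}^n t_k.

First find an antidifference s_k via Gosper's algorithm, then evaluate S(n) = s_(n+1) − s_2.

Ratio r(k) = (k**3 + k + 2)/(2*(k**2 - 3*k + 4)).
Factor: A=k/2 + 1/2; B=1; C=k**2 - 3*k + 4.
Solve (k/2 + 1/2)·f(k+1) − (1)·f(k) = k**2 - 3*k + 4.
deg f ≤ 1 (via 1,0,2).
Solving with deg f ≤ 1: f(k) = 2*(k - 3).
So s_k = (B(k−1)f/C)·t_k = (2*(k - 3)/(k**2 - 3*k + 4))·t_k = -(k - 3)*factorial(k)/2**k.
Check: Δs_k = -(k**2 - 3*k + 4)*factorial(k)/(2*2**k). ✓
Σ_(k=2)^n t_k = s_(n+1) − s_(2) = (-2**(-n - 1)*(n - 2)*factorial(n + 1)) − (1/2), i.e. 2**(-n - 1)*(-2**n - n**2*factorial(n) + n*factorial(n) + 2*factorial(n)).

S(n) = 2**(-n - 1)*(-2**n - n**2*factorial(n) + n*factorial(n) + 2*factorial(n))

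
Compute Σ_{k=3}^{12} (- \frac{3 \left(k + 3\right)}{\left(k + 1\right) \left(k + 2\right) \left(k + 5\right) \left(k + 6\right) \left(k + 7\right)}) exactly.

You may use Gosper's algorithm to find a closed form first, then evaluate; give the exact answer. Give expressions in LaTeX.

Σ = -125/38304

r(k) = (k + 1)*(k + 4)*(k + 5)/((k + 3)**2*(k + 8)) after simplifying.
Normal form (A,B,C) = (k + 1, k + 8, k**3 + 10*k**2 + 33*k + 36).
Solve (k + 1)·f(k+1) − (k + 7)·f(k) = k**3 + 10*k**2 + 33*k + 36.
From deg A=1, deg B=1, deg C=3: d=6.
Solve for f: f(k) = k*(k + 2)*(k + 3)*(k + 4)*(k**2 + 12*k + 41)/90 (degree 6 ≤ 6).
Certificate R = B(k−1)f/C = k*(k + 2)*(k + 7)*(k**2 + 12*k + 41)/(90*(k + 3)) gives s_k = k*(-k**2 - 12*k - 41)/(30*(k**3 + 12*k**2 + 41*k + 30)).
Check: Δs_k = 3*(-k - 3)/(k**5 + 21*k**4 + 163*k**3 + 567*k**2 + 844*k + 420). ✓
Telescoping: Σ = s_(13) − s_(3) = -793/23940 − (-43/1440) = -125/38304.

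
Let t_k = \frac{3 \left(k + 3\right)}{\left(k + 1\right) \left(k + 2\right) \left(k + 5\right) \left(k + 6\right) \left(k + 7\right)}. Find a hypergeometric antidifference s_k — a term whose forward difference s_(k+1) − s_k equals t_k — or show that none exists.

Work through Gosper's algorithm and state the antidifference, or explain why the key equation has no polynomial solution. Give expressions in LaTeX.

s_k = \frac{k \left(k^{2} + 12 k + 41\right)}{30 \left(k^{3} + 12 k^{2} + 41 k + 30\right)}

r(k) = (k + 1)*(k + 4)*(k + 5)/((k + 3)**2*(k + 8)) after simplifying.
A = k + 1, B = k + 8, C = k**3 + 10*k**2 + 33*k + 36.
Key eq: (k + 1)·f(k+1) = (k + 7)·f(k) + (k**3 + 10*k**2 + 33*k + 36).
deg f ≤ 6 (via 1,1,3).
Coefficient equations give f(k) = k*(k + 2)*(k + 3)*(k + 4)*(k**2 + 12*k + 41)/90.
Then R = B(k−1)f/C = k*(k + 2)*(k + 7)*(k**2 + 12*k + 41)/(90*(k + 3)), so s_k = R(k)·t_k = k*(k**2 + 12*k + 41)/(30*(k**3 + 12*k**2 + 41*k + 30)).
Verify: 3*(k + 3)/(k**5 + 21*k**4 + 163*k**3 + 567*k**2 + 844*k + 420) matches t_k.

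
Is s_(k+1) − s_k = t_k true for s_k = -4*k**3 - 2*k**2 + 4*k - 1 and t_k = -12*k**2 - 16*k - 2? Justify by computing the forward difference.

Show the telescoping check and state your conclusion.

s_(k+1) = -4*k**3 - 14*k**2 - 12*k - 3
s_(k+1) − s_k = -12*k**2 - 16*k - 2
(s_(k+1) − s_k) − t_k = 0

Valid: the claim telescopes to t_k.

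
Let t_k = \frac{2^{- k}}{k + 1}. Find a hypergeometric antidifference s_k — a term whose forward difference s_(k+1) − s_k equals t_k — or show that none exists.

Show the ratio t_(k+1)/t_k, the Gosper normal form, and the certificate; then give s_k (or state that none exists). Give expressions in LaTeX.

Ratio r(k) = (k + 1)/(2*(k + 2)).
So A=k/2 + 1/2 and B=k + 2, with C=1.
Key eq: (k/2 + 1/2)·f(k+1) = (k + 1)·f(k) + (1).
d = -1 from the (1,1,0) case.
Bound -1 < 0, so the key equation has no polynomial solution.

none — t_k is not Gosper-summable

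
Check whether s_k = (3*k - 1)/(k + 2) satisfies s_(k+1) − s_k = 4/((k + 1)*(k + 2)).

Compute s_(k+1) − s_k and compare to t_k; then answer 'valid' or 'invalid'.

s_(k+1) = (3*k + 2)/(k + 3)
s_(k+1) − s_k = 7/(k**2 + 5*k + 6)
(s_(k+1) − s_k) − t_k = (3*k - 5)/(k**3 + 6*k**2 + 11*k + 6)

Invalid: residual (3*k - 5)/(k**3 + 6*k**2 + 11*k + 6) ≠ 0.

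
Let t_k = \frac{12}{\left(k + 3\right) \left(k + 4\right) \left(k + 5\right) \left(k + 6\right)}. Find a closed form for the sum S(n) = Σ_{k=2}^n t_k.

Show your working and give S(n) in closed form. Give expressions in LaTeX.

S(n) = \frac{2 \left(n^{3} + 15 n^{2} + 74 n - 90\right)}{105 \left(n^{3} + 15 n^{2} + 74 n + 120\right)}

Compute t_(k+1)/t_k: get (k + 3)/(k + 7).
Take A(k)=k + 3, B(k)=k + 7, C(k)=1.
Key eq: (k + 3)·f(k+1) = (k + 6)·f(k) + (1).
Bound: deg f ≤ 3.
Coefficient equations give f(k) = k*(k**2 + 12*k + 47)/180.
R(k) = B(k−1)·f(k)/C(k) = k*(k + 6)*(k**2 + 12*k + 47)/180; s_k = R·t_k = k*(k**2 + 12*k + 47)/(15*(k + 3)*(k + 4)*(k + 5)).
Δs = 12/(k**4 + 18*k**3 + 119*k**2 + 342*k + 360), as required.
s_(n+1) = (n**3 + 15*n**2 + 74*n + 60)/(15*(n**3 + 15*n**2 + 74*n + 120)) and s_(2) = 1/21, so S(n) = 2*(n**3 + 15*n**2 + 74*n - 90)/(105*(n**3 + 15*n**2 + 74*n + 120)).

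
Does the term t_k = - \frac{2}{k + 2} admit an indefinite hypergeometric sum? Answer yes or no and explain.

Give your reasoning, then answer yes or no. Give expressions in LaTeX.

No; the coefficient equations for f are inconsistent.

t_(k+1)/t_k = (k + 2)/(k + 3).
Take A(k)=k + 2, B(k)=k + 3, C(k)=1.
f must satisfy (k + 2)·f(k+1) − (k + 2)·f(k) = 1.
d = 0 from the (1,1,0) case.
f = c0 ⇒ A·f(k+1) − B(k−1)·f(k) − C = -1. The system {-1 = 0} is inconsistent; no antidifference.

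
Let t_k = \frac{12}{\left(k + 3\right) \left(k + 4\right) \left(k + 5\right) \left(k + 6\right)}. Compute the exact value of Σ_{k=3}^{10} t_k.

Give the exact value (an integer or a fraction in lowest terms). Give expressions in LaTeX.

Ratio r(k) = (k + 3)/(k + 7).
A = k + 3, B = k + 7, C = 1.
Key eq: (k + 3)·f(k+1) = (k + 6)·f(k) + (1).
d = 3 from the (1,1,0) case.
A polynomial solution: f(k) = k*(k**2 + 12*k + 47)/180.
Get s_k = R·t_k = k*(k**2 + 12*k + 47)/(15*(k + 3)*(k + 4)*(k + 5)) with R(k) = B(k−1)f(k)/C(k) = k*(k + 6)*(k**2 + 12*k + 47)/180.
s_(k+1) − s_k = 12/(k**4 + 18*k**3 + 119*k**2 + 342*k + 360) = t_k.
Σ_(k=3)^(10) t_k = s_(11) − s_(3) = 11/168 − (23/420) = 3/280.

Σ = 3/280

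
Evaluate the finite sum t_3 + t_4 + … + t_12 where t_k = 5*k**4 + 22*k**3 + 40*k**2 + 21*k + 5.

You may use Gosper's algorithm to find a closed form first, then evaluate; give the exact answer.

r(k) = (5*k**4 + 42*k**3 + 136*k**2 + 187*k + 93)/(5*k**4 + 22*k**3 + 40*k**2 + 21*k + 5) after simplifying.
Gosper form: A/B · C(k+1)/C(k) with A=1, B=1, C=k**4 + 22*k**3/5 + 8*k**2 + 21*k/5 + 1.
f must satisfy (1)·f(k+1) − (1)·f(k) = k**4 + 22*k**3/5 + 8*k**2 + 21*k/5 + 1.
Bound: deg f ≤ 5.
Match coefficients ⇒ f(k) = k*(k**4 + 3*k**3 + 4*k**2 - 4*k + 1)/5.
Then R = B(k−1)f/C = k*(k**4 + 3*k**3 + 4*k**2 - 4*k + 1)/(5*k**4 + 22*k**3 + 40*k**2 + 21*k + 5), so s_k = R(k)·t_k = k*(k**4 + 3*k**3 + 4*k**2 - 4*k + 1).
Δs = 5*k**4 + 22*k**3 + 40*k**2 + 21*k + 5, as required.
Σ_(k=3)^(12) t_k = s_(13) − s_(3) = 465101 − (561) = 464540.

Σ = 464540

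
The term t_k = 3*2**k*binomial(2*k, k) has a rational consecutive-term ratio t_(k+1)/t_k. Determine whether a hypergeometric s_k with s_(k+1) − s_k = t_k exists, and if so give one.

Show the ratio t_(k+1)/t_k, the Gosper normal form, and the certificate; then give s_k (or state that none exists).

none (Gosper's algorithm certifies no s_k)

Ratio r(k) = 4*(2*k + 1)/(k + 1).
A = 8*k + 4, B = k + 1, C = 1.
f must satisfy (8*k + 4)·f(k+1) − (k)·f(k) = 1.
Bound: deg f ≤ -1.
Negative degree bound (-1): no f exists, t_k not Gosper-summable.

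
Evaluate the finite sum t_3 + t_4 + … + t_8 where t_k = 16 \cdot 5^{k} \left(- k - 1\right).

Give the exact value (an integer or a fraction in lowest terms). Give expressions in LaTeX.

Σ = -68358000

Step 1: r(k) = 5*(k + 2)/(k + 1).
Gosper form: A/B · C(k+1)/C(k) with A=5, B=1, C=k + 1.
Key eq: (5)·f(k+1) = (1)·f(k) + (k + 1).
deg f ≤ 1 (via 0,0,1).
Coefficient equations give f(k) = (4*k - 1)/16.
So s_k = (B(k−1)f/C)·t_k = ((4*k - 1)/(16*(k + 1)))·t_k = 5**k*(1 - 4*k).
Verify: 16*5**k*(-k - 1) matches t_k.
Telescoping: Σ = s_(9) − s_(3) = -68359375 − (-1375) = -68358000.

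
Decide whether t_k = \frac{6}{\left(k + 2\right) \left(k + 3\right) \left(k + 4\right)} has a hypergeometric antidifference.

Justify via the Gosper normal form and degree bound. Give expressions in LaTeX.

Yes. s_k = \frac{k \left(k + 5\right)}{2 \left(k + 2\right) \left(k + 3\right)}.

r(k) = (k + 2)/(k + 5) after simplifying.
A = k + 2, B = k + 5, C = 1.
Key eq: (k + 2)·f(k+1) = (k + 4)·f(k) + (1).
d = 2 from the (1,1,0) case.
Solve for f: f(k) = k*(k + 5)/12 (degree 2 ≤ 2).
So s_k = (B(k−1)f/C)·t_k = (k*(k + 4)*(k + 5)/12)·t_k = k*(k + 5)/(2*(k + 2)*(k + 3)).
Δs = 6/(k**3 + 9*k**2 + 26*k + 24), as required.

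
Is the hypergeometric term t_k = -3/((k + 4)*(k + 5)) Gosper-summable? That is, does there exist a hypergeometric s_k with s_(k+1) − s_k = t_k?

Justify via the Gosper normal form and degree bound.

Yes. s_k = -3*k/(4*k + 16).

The ratio is (k + 4)/(k + 6).
Take A(k)=k + 4, B(k)=k + 6, C(k)=1.
Solve (k + 4)·f(k+1) − (k + 5)·f(k) = 1.
Degrees (1,1,0) ⇒ d ≤ 1.
Coefficient equations give f(k) = k/4.
R(k) = B(k−1)·f(k)/C(k) = k*(k + 5)/4; s_k = R·t_k = -3*k/(4*k + 16).
Δs = -3/(k**2 + 9*k + 20), as required.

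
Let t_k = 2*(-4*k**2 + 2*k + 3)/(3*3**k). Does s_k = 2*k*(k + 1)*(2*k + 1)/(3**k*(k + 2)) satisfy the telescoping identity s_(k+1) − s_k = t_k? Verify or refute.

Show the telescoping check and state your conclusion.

s_(k+1) = 2*(k + 1)*(k + 2)*(2*k + 3)/(3*3**k*(k + 3))
s_(k+1) − s_k = 2*(-4*k**4 - 14*k**3 + k**2 + 23*k + 12)/(3*3**k*(k**2 + 5*k + 6))
(s_(k+1) − s_k) − t_k = 4*(2*k**3 + 6*k**2 - 2*k - 3)/(3*3**k*(k**2 + 5*k + 6))

Invalid: residual 4*(2*k**3 + 6*k**2 - 2*k - 3)/(3*3**k*(k**2 + 5*k + 6)) ≠ 0.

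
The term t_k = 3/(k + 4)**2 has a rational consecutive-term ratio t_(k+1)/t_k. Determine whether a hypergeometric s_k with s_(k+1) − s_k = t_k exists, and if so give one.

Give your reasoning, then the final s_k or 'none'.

not Gosper-summable; s_k does not exist

The ratio is (k + 4)**2/(k + 5)**2.
Gosper form: A/B · C(k+1)/C(k) with A=k**2 + 8*k + 16, B=k**2 + 10*k + 25, C=1.
Set up (k**2 + 8*k + 16)·f(k+1) − (k**2 + 8*k + 16)·f(k) − (1) = 0.
deg f ≤ 0 (via 2,2,0).
f = c0 ⇒ A·f(k+1) − B(k−1)·f(k) − C = -1. The system {-1 = 0} is inconsistent; no antidifference.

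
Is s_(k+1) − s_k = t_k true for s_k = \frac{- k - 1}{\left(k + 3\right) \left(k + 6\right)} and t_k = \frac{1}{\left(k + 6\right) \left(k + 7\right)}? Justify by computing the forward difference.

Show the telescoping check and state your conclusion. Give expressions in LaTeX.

Invalid: residual \frac{4 \left(- k - 5\right)}{k^{4} + 20 k^{3} + 145 k^{2} + 450 k + 504} ≠ 0.

s_(k+1) = (-k - 2)/((k + 4)*(k + 7))
s_(k+1) − s_k = (k**2 + 3*k - 8)/(k**4 + 20*k**3 + 145*k**2 + 450*k + 504)
(s_(k+1) − s_k) − t_k = 4*(-k - 5)/(k**4 + 20*k**3 + 145*k**2 + 450*k + 504)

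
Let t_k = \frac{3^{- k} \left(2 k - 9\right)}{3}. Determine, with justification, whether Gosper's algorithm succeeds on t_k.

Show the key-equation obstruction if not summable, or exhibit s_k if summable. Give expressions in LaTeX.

r(k) = (2*k - 7)/(3*(2*k - 9)) after simplifying.
A = 1/3, B = 1, C = k - 9/2.
Key eq: (1/3)·f(k+1) = (1)·f(k) + (k - 9/2).
d = 1 from the (0,0,1) case.
Solve for f: f(k) = -3*(k - 4)/2 (degree 1 ≤ 1).
Certificate R = B(k−1)f/C = -3*(k - 4)/(2*k - 9) gives s_k = (4 - k)/3**k.
Verify: (2*k - 9)/(3*3**k) matches t_k.

Yes. s_k = 3^{- k} \left(4 - k\right).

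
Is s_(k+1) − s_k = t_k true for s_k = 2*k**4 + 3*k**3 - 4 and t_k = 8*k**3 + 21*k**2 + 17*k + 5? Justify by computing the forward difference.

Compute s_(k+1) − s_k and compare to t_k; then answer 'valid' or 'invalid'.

s_(k+1) = 2*(k + 1)**4 + 3*(k + 1)**3 - 4
s_(k+1) − s_k = 8*k**3 + 21*k**2 + 17*k + 5
(s_(k+1) − s_k) − t_k = 0

Valid — Δs_k = t_k.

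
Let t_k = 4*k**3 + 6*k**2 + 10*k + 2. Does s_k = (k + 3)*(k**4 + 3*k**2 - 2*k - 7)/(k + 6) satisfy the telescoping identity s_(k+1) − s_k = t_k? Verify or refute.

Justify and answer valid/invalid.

Invalid: residual 3*(-3*k**4 - 30*k**3 - 43*k**2 - 64*k - 19)/(k**2 + 13*k + 42) ≠ 0.

s_(k+1) = -(k + 4)*(2*k - (k + 1)**4 - 3*(k + 1)**2 + 9)/(k + 7)
s_(k+1) − s_k = (4*k**5 + 49*k**4 + 166*k**3 + 255*k**2 + 254*k + 27)/(k**2 + 13*k + 42)
(s_(k+1) − s_k) − t_k = 3*(-3*k**4 - 30*k**3 - 43*k**2 - 64*k - 19)/(k**2 + 13*k + 42)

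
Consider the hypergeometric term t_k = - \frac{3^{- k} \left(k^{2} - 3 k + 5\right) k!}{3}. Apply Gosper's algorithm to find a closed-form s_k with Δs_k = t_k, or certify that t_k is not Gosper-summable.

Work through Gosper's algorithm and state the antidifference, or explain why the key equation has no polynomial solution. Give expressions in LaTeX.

s_k = - 3^{- k} \left(k - 2\right) k!

Step 1: r(k) = (k**3 + 2*k + 3)/(3*(k**2 - 3*k + 5)).
Factor: A=k/3 + 1/3; B=1; C=k**2 - 3*k + 5.
Solve (k/3 + 1/3)·f(k+1) − (1)·f(k) = k**2 - 3*k + 5.
d = 1 from the (1,0,2) case.
A polynomial solution: f(k) = 3*(k - 2).
So s_k = (B(k−1)f/C)·t_k = (3*(k - 2)/(k**2 - 3*k + 5))·t_k = -(k - 2)*factorial(k)/3**k.
Verify: -(k**2 - 3*k + 5)*factorial(k)/(3*3**k) matches t_k.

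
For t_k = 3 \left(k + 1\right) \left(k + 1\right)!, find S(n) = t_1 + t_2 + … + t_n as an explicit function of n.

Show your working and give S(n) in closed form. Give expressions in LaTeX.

Step 1: r(k) = (k + 2)**2/(k + 1).
So A=k + 2 and B=1, with C=k + 1.
Solve (k + 2)·f(k+1) − (1)·f(k) = k + 1.
d = 0 from the (1,0,1) case.
Match coefficients ⇒ f(k) = 1.
Certificate R = B(k−1)f/C = 1/(k + 1) gives s_k = 3*factorial(k + 1).
Verify: 3*(k + 1)*factorial(k + 1) matches t_k.
Σ_(k=1)^n t_k = s_(n+1) − s_(1) = (3*factorial(n + 2)) − (6), i.e. 3*factorial(n + 2) - 6.

S(n) = 3 \left(n + 2\right)! - 6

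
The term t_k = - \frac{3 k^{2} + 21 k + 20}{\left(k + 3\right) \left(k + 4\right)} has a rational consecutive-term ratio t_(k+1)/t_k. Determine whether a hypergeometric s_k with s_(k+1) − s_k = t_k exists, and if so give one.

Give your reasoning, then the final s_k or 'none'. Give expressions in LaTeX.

r(k) = (k + 3)*(21*k + 3*(k + 1)**2 + 41)/((k + 5)*(3*k**2 + 21*k + 20)) after simplifying.
Normal form (A,B,C) = (k + 3, k + 5, k**2 + 7*k + 20/3).
Set up (k + 3)·f(k+1) − (k + 4)·f(k) − (k**2 + 7*k + 20/3) = 0.
d = 2 from the (1,1,2) case.
Solving with deg f ≤ 2: f(k) = k*(9*k + 11)/9.
Certificate R = B(k−1)f/C = k*(k + 4)*(9*k + 11)/(3*(3*k**2 + 21*k + 20)) gives s_k = k*(-9*k - 11)/(3*(k + 3)).
Δs = (-3*k**2 - 21*k - 20)/(k**2 + 7*k + 12), as required.

s_k = \frac{k \left(- 9 k - 11\right)}{3 \left(k + 3\right)}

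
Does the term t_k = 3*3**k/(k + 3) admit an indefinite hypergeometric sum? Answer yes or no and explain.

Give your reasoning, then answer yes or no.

No. Not Gosper-summable.

The ratio is 3*(k + 3)/(k + 4).
Factor: A=3*k + 9; B=k + 4; C=1.
Need (3*k + 9)·f(k+1) − (k + 3)·f(k) = 1.
d = -1 from the (1,1,0) case.
Bound -1 < 0, so the key equation has no polynomial solution.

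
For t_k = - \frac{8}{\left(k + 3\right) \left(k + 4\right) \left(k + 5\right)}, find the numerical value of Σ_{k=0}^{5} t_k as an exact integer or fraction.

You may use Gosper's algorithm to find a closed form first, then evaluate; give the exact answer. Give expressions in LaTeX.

t_(k+1)/t_k = (k + 3)/(k + 6).
So A=k + 3 and B=k + 6, with C=1.
Set up (k + 3)·f(k+1) − (k + 5)·f(k) − (1) = 0.
deg f ≤ 2 (via 1,1,0).
A polynomial solution: f(k) = k*(k + 7)/24.
Certificate R = B(k−1)f/C = k*(k + 5)*(k + 7)/24 gives s_k = k*(-k - 7)/(3*(k + 3)*(k + 4)).
s_(k+1) − s_k = -8/(k**3 + 12*k**2 + 47*k + 60) = t_k.
Evaluate s at k=6 and k=0: -13/45 and 0; difference -13/45.

Σ = -13/45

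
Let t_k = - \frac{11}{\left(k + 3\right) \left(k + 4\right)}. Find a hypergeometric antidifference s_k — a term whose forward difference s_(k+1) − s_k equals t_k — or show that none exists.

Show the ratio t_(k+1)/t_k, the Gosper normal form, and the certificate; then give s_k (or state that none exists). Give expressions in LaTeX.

s_k = - \frac{11 k}{3 k + 9}

Ratio r(k) = (k + 3)/(k + 5).
A = k + 3, B = k + 5, C = 1.
Solve (k + 3)·f(k+1) − (k + 4)·f(k) = 1.
Bound: deg f ≤ 1.
Match coefficients ⇒ f(k) = k/3.
Then R = B(k−1)f/C = k*(k + 4)/3, so s_k = R(k)·t_k = -11*k/(3*k + 9).
Δs = -11/(k**2 + 7*k + 12), as required.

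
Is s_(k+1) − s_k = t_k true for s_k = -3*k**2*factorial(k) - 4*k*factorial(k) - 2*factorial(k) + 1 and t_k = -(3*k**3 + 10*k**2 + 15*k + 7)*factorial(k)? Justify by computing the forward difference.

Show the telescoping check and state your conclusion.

valid (s_(k+1) − s_k reduces to t_k)

s_(k+1) = -3*k**3*factorial(k) - 13*k**2*factorial(k) - 19*k*factorial(k) - 9*factorial(k) + 1
s_(k+1) − s_k = -(3*k**3 + 10*k**2 + 15*k + 7)*factorial(k)
(s_(k+1) − s_k) − t_k = 0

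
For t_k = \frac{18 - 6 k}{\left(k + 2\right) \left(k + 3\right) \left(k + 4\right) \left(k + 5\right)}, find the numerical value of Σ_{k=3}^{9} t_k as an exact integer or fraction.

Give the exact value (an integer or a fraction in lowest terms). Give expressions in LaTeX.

Step 1: r(k) = (k - 2)*(k + 2)/((k - 3)*(k + 6)).
Factor: A=k + 2; B=k + 6; C=k - 3.
Need (k + 2)·f(k+1) − (k + 5)·f(k) = k - 3.
deg f ≤ 3 (via 1,1,1).
Solving with deg f ≤ 3: f(k) = -k*(k**2 + 9*k + 44)/36.
R(k) = B(k−1)·f(k)/C(k) = -k*(k + 5)*(k**2 + 9*k + 44)/(36*(k - 3)); s_k = R·t_k = k*(k**2 + 9*k + 44)/(6*(k + 2)*(k + 3)*(k + 4)).
Check: Δs_k = 6*(3 - k)/(k**4 + 14*k**3 + 71*k**2 + 154*k + 120). ✓
Evaluate s at k=10 and k=3: 5/28 and 4/21; difference -1/84.

Σ = -1/84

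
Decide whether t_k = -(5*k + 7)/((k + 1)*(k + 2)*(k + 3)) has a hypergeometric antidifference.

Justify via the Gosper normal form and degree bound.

Yes. s_k = k*(-3*k - 4)/((k + 1)*(k + 2)).

Compute t_(k+1)/t_k: get (k + 1)*(5*k + 12)/((k + 4)*(5*k + 7)).
Take A(k)=k + 1, B(k)=k + 4, C(k)=k + 7/5.
f must satisfy (k + 1)·f(k+1) − (k + 3)·f(k) = k + 7/5.
d = 2 from the (1,1,1) case.
A polynomial solution: f(k) = k*(3*k + 4)/5.
Get s_k = R·t_k = k*(-3*k - 4)/((k + 1)*(k + 2)) with R(k) = B(k−1)f(k)/C(k) = k*(k + 3)*(3*k + 4)/(5*k + 7).
Verify: (-5*k - 7)/(k**3 + 6*k**2 + 11*k + 6) matches t_k.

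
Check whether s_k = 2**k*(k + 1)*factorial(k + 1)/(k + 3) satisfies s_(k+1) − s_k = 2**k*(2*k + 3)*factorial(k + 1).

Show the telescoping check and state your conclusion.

s_(k+1) = 2**(k + 1)*(k + 2)*factorial(k + 2)/(k + 4)
s_(k+1) − s_k = 2**k*(2*k**3 + 13*k**2 + 27*k + 20)*factorial(k + 1)/((k + 3)*(k + 4))
(s_(k+1) − s_k) − t_k = -2**(k + 1)*(2*k**2 + 9*k + 8)*factorial(k + 1)/((k + 3)*(k + 4))

Invalid: residual -2**(k + 1)*(2*k**2 + 9*k + 8)*factorial(k + 1)/((k + 3)*(k + 4)) ≠ 0.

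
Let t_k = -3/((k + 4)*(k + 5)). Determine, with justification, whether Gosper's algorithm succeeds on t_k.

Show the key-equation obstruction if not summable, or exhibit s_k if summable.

t_(k+1)/t_k = (k + 4)/(k + 6).
Factor: A=k + 4; B=k + 6; C=1.
Need (k + 4)·f(k+1) − (k + 5)·f(k) = 1.
deg f ≤ 1 (via 1,1,0).
Match coefficients ⇒ f(k) = k/4.
Then R = B(k−1)f/C = k*(k + 5)/4, so s_k = R(k)·t_k = -3*k/(4*k + 16).
Δs = -3/(k**2 + 9*k + 20), as required.

Yes. s_k = -3*k/(4*k + 16).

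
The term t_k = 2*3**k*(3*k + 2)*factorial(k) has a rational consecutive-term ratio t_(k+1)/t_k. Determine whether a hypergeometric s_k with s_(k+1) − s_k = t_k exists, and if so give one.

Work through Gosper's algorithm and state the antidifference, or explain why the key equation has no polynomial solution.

s_k = 2*3**k*factorial(k)

Step 1: r(k) = 3*(k + 1)*(3*k + 5)/(3*k + 2).
Factor: A=3*k + 3; B=1; C=k + 2/3.
f must satisfy (3*k + 3)·f(k+1) − (1)·f(k) = k + 2/3.
Bound: deg f ≤ 0.
Coefficient equations give f(k) = 1/3.
Certificate R = B(k−1)f/C = 1/(3*k + 2) gives s_k = 2*3**k*factorial(k).
Verify: 2*3**k*(3*k + 2)*factorial(k) matches t_k.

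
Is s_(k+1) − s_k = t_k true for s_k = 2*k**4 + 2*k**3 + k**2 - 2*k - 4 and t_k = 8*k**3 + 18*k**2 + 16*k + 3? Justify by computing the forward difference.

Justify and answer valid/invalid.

Valid — Δs_k = t_k.

s_(k+1) = 2*k**4 + 10*k**3 + 19*k**2 + 14*k - 1
s_(k+1) − s_k = 8*k**3 + 18*k**2 + 16*k + 3
(s_(k+1) − s_k) − t_k = 0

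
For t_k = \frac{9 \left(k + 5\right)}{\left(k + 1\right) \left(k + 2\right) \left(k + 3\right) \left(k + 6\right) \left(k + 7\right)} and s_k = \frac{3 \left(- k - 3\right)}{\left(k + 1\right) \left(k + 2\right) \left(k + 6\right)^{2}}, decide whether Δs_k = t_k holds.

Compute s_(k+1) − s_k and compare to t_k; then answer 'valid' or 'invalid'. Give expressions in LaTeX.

s_(k+1) = 3*(-k - 4)/((k + 2)*(k + 3)*(k + 7)**2)
s_(k+1) − s_k = 3*(-(k + 1)*(k + 4)*(k + 6)**2 + (k + 3)**2*(k + 7)**2)/((k + 1)*(k + 2)*(k + 3)*(k + 6)**2*(k + 7)**2)
(s_(k+1) − s_k) − t_k = 9*(-4*k**2 - 43*k - 111)/(k**7 + 32*k**6 + 420*k**5 + 2902*k**4 + 11255*k**3 + 24114*k**2 + 25956*k + 10584)

Invalid: residual \frac{9 \left(- 4 k^{2} - 43 k - 111\right)}{k^{7} + 32 k^{6} + 420 k^{5} + 2902 k^{4} + 11255 k^{3} + 24114 k^{2} + 25956 k + 10584} ≠ 0.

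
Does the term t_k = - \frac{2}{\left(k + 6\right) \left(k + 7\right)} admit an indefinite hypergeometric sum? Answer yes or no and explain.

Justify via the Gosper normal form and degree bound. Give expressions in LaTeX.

Yes. s_k = - \frac{k}{3 k + 18}.

t_(k+1)/t_k = (k + 6)/(k + 8).
Gosper form: A/B · C(k+1)/C(k) with A=k + 6, B=k + 8, C=1.
Solve (k + 6)·f(k+1) − (k + 7)·f(k) = 1.
Bound: deg f ≤ 1.
Solving with deg f ≤ 1: f(k) = k/6.
Certificate R = B(k−1)f/C = k*(k + 7)/6 gives s_k = -k/(3*k + 18).
Check: Δs_k = -2/(k**2 + 13*k + 42). ✓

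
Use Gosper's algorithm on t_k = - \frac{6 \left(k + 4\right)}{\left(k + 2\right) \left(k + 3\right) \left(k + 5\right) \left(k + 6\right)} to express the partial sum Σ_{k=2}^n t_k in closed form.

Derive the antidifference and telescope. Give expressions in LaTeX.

Step 1: r(k) = (k + 2)*(k + 5)**2/((k + 4)**2*(k + 7)).
A = k + 2, B = k + 7, C = k**2 + 8*k + 16.
Key eq: (k + 2)·f(k+1) = (k + 6)·f(k) + (k**2 + 8*k + 16).
d = 4 from the (1,1,2) case.
A polynomial solution: f(k) = k*(k + 3)*(k + 4)*(k + 7)/20.
R(k) = B(k−1)·f(k)/C(k) = k*(k + 3)*(k + 6)*(k + 7)/(20*(k + 4)); s_k = R·t_k = 3*k*(-k - 7)/(10*(k**2 + 7*k + 10)).
Verify: 6*(-k - 4)/(k**4 + 16*k**3 + 91*k**2 + 216*k + 180) matches t_k.
Evaluate: s_(n+1) = 3*(-n**2 - 9*n - 8)/(10*(n**2 + 9*n + 18)); subtract s_(2) = -27/140 ⇒ S(n) = 3*(-n**2 - 9*n + 10)/(28*(n**2 + 9*n + 18)).

S(n) = \frac{3 \left(- n^{2} - 9 n + 10\right)}{28 \left(n^{2} + 9 n + 18\right)}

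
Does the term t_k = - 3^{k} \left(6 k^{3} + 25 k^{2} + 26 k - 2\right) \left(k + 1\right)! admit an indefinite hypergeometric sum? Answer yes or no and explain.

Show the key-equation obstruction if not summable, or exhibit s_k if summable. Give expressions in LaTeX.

r(k) = 3*(6*k**4 + 55*k**3 + 180*k**2 + 243*k + 110)/(6*k**3 + 25*k**2 + 26*k - 2) after simplifying.
So A=3*k + 6 and B=1, with C=k**3 + 25*k**2/6 + 13*k/3 - 1/3.
Need (3*k + 6)·f(k+1) − (1)·f(k) = k**3 + 25*k**2/6 + 13*k/3 - 1/3.
Degrees (1,0,3) ⇒ d ≤ 2.
Solve for f: f(k) = (2*k**2 + k - 4)/6 (degree 2 ≤ 2).
Get s_k = R·t_k = -3**k*(2*k**2 + k - 4)*factorial(k + 1) with R(k) = B(k−1)f(k)/C(k) = (2*k**2 + k - 4)/(6*k**3 + 25*k**2 + 26*k - 2).
s_(k+1) − s_k = -3**k*(6*k**3 + 25*k**2 + 26*k - 2)*factorial(k + 1) = t_k.

Yes. s_k = - 3^{k} \left(2 k^{2} + k - 4\right) \left(k + 1\right)!.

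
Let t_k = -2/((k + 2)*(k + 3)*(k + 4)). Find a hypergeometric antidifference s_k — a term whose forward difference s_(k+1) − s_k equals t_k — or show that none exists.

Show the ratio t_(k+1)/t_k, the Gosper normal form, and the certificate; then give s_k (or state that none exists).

Compute t_(k+1)/t_k: get (k + 2)/(k + 5).
A = k + 2, B = k + 5, C = 1.
Key eq: (k + 2)·f(k+1) = (k + 4)·f(k) + (1).
Degrees (1,1,0) ⇒ d ≤ 2.
A polynomial solution: f(k) = k*(k + 5)/12.
Get s_k = R·t_k = k*(-k - 5)/(6*(k + 2)*(k + 3)) with R(k) = B(k−1)f(k)/C(k) = k*(k + 4)*(k + 5)/12.
Verify: -2/(k**3 + 9*k**2 + 26*k + 24) matches t_k.

s_k = k*(-k - 5)/(6*(k + 2)*(k + 3))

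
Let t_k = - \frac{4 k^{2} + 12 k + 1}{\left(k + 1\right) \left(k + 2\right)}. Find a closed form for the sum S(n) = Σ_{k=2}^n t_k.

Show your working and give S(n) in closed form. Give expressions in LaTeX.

S(n) = \frac{- 12 n^{2} - 5 n + 17}{3 \left(n + 2\right)}

The ratio is (k + 1)*(12*k + 4*(k + 1)**2 + 13)/((k + 3)*(4*k**2 + 12*k + 1)).
Gosper form: A/B · C(k+1)/C(k) with A=k + 1, B=k + 3, C=k**2 + 3*k + 1/4.
Key eq: (k + 1)·f(k+1) = (k + 2)·f(k) + (k**2 + 3*k + 1/4).
deg f ≤ 2 (via 1,1,2).
Solving with deg f ≤ 2: f(k) = k*(4*k - 3)/4.
R(k) = B(k−1)·f(k)/C(k) = k*(k + 2)*(4*k - 3)/(4*k**2 + 12*k + 1); s_k = R·t_k = k*(3 - 4*k)/(k + 1).
Verify: (-4*k**2 - 12*k - 1)/(k**2 + 3*k + 2) matches t_k.
Evaluate: s_(n+1) = (-4*n**2 - 5*n - 1)/(n + 2); subtract s_(2) = -10/3 ⇒ S(n) = (-12*n**2 - 5*n + 17)/(3*(n + 2)).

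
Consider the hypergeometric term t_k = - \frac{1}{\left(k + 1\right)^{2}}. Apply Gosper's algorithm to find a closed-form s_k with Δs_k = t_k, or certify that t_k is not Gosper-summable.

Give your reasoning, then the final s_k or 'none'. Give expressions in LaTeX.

none — t_k is not Gosper-summable

Ratio r(k) = (k + 1)**2/(k + 2)**2.
Factor: A=k**2 + 2*k + 1; B=k**2 + 4*k + 4; C=1.
f must satisfy (k**2 + 2*k + 1)·f(k+1) − (k**2 + 2*k + 1)·f(k) = 1.
Bound: deg f ≤ 0.
f = c0 ⇒ A·f(k+1) − B(k−1)·f(k) − C = -1. The system {-1 = 0} is inconsistent; no antidifference.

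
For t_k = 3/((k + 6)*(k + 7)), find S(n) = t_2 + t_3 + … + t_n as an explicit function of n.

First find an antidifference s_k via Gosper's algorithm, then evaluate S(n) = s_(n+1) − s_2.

S(n) = 3*(n - 1)/(8*(n + 7))

Compute t_(k+1)/t_k: get (k + 6)/(k + 8).
A = k + 6, B = k + 8, C = 1.
Set up (k + 6)·f(k+1) − (k + 7)·f(k) − (1) = 0.
d = 1 from the (1,1,0) case.
Solving with deg f ≤ 1: f(k) = k/6.
Certificate R = B(k−1)f/C = k*(k + 7)/6 gives s_k = k/(2*(k + 6)).
Check: Δs_k = 3/(k**2 + 13*k + 42). ✓
Evaluate: s_(n+1) = (n + 1)/(2*(n + 7)); subtract s_(2) = 1/8 ⇒ S(n) = 3*(n - 1)/(8*(n + 7)).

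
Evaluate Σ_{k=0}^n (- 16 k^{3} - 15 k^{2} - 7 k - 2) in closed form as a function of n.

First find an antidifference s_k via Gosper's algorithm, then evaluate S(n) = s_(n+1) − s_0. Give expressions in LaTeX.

S(n) = - 4 n^{4} - 13 n^{3} - 15 n^{2} - 8 n - 2

Ratio r(k) = (16*k**3 + 63*k**2 + 85*k + 40)/(16*k**3 + 15*k**2 + 7*k + 2).
So A=1 and B=1, with C=k**3 + 15*k**2/16 + 7*k/16 + 1/8.
Solve (1)·f(k+1) − (1)·f(k) = k**3 + 15*k**2/16 + 7*k/16 + 1/8.
Bound: deg f ≤ 4.
Match coefficients ⇒ f(k) = k*(4*k**3 - 3*k**2 + 1)/16.
Then R = B(k−1)f/C = k*(4*k**3 - 3*k**2 + 1)/(16*k**3 + 15*k**2 + 7*k + 2), so s_k = R(k)·t_k = -4*k**4 + 3*k**3 - k.
Check: Δs_k = -16*k**3 - 15*k**2 - 7*k - 2. ✓
Σ_(k=0)^n t_k = s_(n+1) − s_(0) = (-4*n**4 - 13*n**3 - 15*n**2 - 8*n - 2) − (0), i.e. -4*n**4 - 13*n**3 - 15*n**2 - 8*n - 2.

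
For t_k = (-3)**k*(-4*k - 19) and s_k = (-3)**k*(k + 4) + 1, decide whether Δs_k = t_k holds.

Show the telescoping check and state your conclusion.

valid (s_(k+1) − s_k reduces to t_k)

s_(k+1) = (-3)**(k + 1)*(k + 5) + 1
s_(k+1) − s_k = (-3)**k*(-4*k - 19)
(s_(k+1) − s_k) − t_k = 0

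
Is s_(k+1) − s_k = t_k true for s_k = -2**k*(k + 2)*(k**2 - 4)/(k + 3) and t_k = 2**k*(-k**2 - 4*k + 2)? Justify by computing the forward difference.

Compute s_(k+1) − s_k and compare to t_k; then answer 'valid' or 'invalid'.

Invalid: residual 2**k*(k**3 + 6*k**2 + 10*k - 2)/(k**2 + 7*k + 12) ≠ 0.

s_(k+1) = -2**(k + 1)*(k + 3)*((k + 1)**2 - 4)/(k + 4)
s_(k+1) − s_k = 2**k*(-k**4 - 10*k**3 - 32*k**2 - 24*k + 22)/(k**2 + 7*k + 12)
(s_(k+1) − s_k) − t_k = 2**k*(k**3 + 6*k**2 + 10*k - 2)/(k**2 + 7*k + 12)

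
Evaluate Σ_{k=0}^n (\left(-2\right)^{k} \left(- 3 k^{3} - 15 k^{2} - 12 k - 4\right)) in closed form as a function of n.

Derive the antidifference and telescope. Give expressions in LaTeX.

Step 1: r(k) = 2*(-3*k**3 - 24*k**2 - 51*k - 34)/(3*k**3 + 15*k**2 + 12*k + 4).
So A=-2 and B=1, with C=k**3 + 5*k**2 + 4*k + 4/3.
f must satisfy (-2)·f(k+1) − (1)·f(k) = k**3 + 5*k**2 + 4*k + 4/3.
Bound: deg f ≤ 3.
Match coefficients ⇒ f(k) = -k*(k**2 + 3*k - 2)/3.
Certificate R = B(k−1)f/C = -k*(k**2 + 3*k - 2)/(3*k**3 + 15*k**2 + 12*k + 4) gives s_k = (-2)**k*k*(k**2 + 3*k - 2).
Check: Δs_k = (-2)**k*(-3*k**3 - 15*k**2 - 12*k - 4). ✓
Telescope: S(n) = s_(n+1) − s_(0) = (-2)**(n + 1)*(n**3 + 6*n**2 + 7*n + 2) − (0) = (-2)**(n + 1)*(n**3 + 6*n**2 + 7*n + 2).

S(n) = \left(-2\right)^{n + 1} \left(n^{3} + 6 n^{2} + 7 n + 2\right)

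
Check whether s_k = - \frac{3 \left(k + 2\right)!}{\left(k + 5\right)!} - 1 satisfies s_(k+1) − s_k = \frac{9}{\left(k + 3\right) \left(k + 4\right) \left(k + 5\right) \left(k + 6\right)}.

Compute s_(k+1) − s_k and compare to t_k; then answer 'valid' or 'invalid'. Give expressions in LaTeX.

s_(k+1) = -3*factorial(k + 3)/factorial(k + 6) - 1
s_(k+1) − s_k = 9/((k + 3)*(k + 4)*(k + 5)*(k + 6))
(s_(k+1) − s_k) − t_k = 0

valid; difference matches t_k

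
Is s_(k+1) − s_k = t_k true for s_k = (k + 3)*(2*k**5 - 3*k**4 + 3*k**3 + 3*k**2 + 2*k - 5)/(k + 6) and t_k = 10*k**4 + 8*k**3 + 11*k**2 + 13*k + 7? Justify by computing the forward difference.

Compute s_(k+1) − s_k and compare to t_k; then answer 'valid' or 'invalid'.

s_(k+1) = (2*k**6 + 15*k**5 + 39*k**4 + 58*k**3 + 71*k**2 + 62*k + 8)/(k + 7)
s_(k+1) − s_k = (10*k**6 + 114*k**5 + 322*k**4 + 324*k**3 + 410*k**2 + 388*k + 153)/(k**2 + 13*k + 42)
(s_(k+1) − s_k) − t_k = 3*(-8*k**5 - 71*k**4 - 56*k**3 - 76*k**2 - 83*k - 47)/(k**2 + 13*k + 42)

Invalid: residual 3*(-8*k**5 - 71*k**4 - 56*k**3 - 76*k**2 - 83*k - 47)/(k**2 + 13*k + 42) ≠ 0.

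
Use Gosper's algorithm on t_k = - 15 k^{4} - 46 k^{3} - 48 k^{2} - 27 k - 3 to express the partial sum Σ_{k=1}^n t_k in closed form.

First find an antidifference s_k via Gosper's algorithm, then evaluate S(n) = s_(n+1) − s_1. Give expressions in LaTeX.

S(n) = n \left(- 3 n^{4} - 19 n^{3} - 44 n^{2} - 49 n - 24\right)

The ratio is (15*k**4 + 106*k**3 + 276*k**2 + 321*k + 139)/(15*k**4 + 46*k**3 + 48*k**2 + 27*k + 3).
Take A(k)=1, B(k)=1, C(k)=k**4 + 46*k**3/15 + 16*k**2/5 + 9*k/5 + 1/5.
f must satisfy (1)·f(k+1) − (1)·f(k) = k**4 + 46*k**3/15 + 16*k**2/5 + 9*k/5 + 1/5.
From deg A=0, deg B=0, deg C=4: d=5.
Match coefficients ⇒ f(k) = k*(3*k**4 + 4*k**3 - 2*k**2 + k - 3)/15.
Then R = B(k−1)f/C = k*(3*k**4 + 4*k**3 - 2*k**2 + k - 3)/(15*k**4 + 46*k**3 + 48*k**2 + 27*k + 3), so s_k = R(k)·t_k = k*(-3*k**4 - 4*k**3 + 2*k**2 - k + 3).
Check: Δs_k = -15*k**4 - 46*k**3 - 48*k**2 - 27*k - 3. ✓
Telescope: S(n) = s_(n+1) − s_(1) = -3*n**5 - 19*n**4 - 44*n**3 - 49*n**2 - 24*n - 3 − (-3) = n*(-3*n**4 - 19*n**3 - 44*n**2 - 49*n - 24).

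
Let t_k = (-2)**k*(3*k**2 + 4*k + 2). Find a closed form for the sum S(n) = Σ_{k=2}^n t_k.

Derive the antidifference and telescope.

The ratio is 2*(-3*k**2 - 10*k - 9)/(3*k**2 + 4*k + 2).
A = -2, B = 1, C = k**2 + 4*k/3 + 2/3.
Need (-2)·f(k+1) − (1)·f(k) = k**2 + 4*k/3 + 2/3.
d = 2 from the (0,0,2) case.
Match coefficients ⇒ f(k) = -k**2/3.
Certificate R = B(k−1)f/C = -k**2/(3*k**2 + 4*k + 2) gives s_k = -(-2)**k*k**2.
Δs = (-2)**k*(k**2 + 2*(k + 1)**2), as required.
Σ_(k=2)^n t_k = s_(n+1) − s_(2) = (2*(-2)**n*(n**2 + 2*n + 1)) − (-16), i.e. 2*(-2)**n*n**2 + 4*(-2)**n*n + 2*(-2)**n + 16.

S(n) = 2*(-2)**n*n**2 + 4*(-2)**n*n + 2*(-2)**n + 16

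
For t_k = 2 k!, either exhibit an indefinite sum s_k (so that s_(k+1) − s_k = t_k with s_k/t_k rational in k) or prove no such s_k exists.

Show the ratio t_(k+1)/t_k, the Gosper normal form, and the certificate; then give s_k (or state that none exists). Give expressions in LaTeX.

not Gosper-summable; s_k does not exist

t_(k+1)/t_k = k + 1.
Factor: A=k + 1; B=1; C=1.
Set up (k + 1)·f(k+1) − (1)·f(k) − (1) = 0.
d = -1 from the (1,0,0) case.
Negative degree bound (-1): no f exists, t_k not Gosper-summable.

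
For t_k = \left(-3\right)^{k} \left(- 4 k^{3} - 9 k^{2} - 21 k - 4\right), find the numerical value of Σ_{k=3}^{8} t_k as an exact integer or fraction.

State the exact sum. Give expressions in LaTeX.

Σ = -14840064

r(k) = 3*(-4*k**3 - 21*k**2 - 51*k - 38)/(4*k**3 + 9*k**2 + 21*k + 4) after simplifying.
So A=-3 and B=1, with C=k**3 + 9*k**2/4 + 21*k/4 + 1.
Solve (-3)·f(k+1) − (1)·f(k) = k**3 + 9*k**2/4 + 21*k/4 + 1.
Bound: deg f ≤ 3.
Solving with deg f ≤ 3: f(k) = -(k**3 + 3*k - 2)/4.
Get s_k = R·t_k = (-3)**k*(k**3 + 3*k - 2) with R(k) = B(k−1)f(k)/C(k) = -(k**3 + 3*k - 2)/(4*k**3 + 9*k**2 + 21*k + 4).
Check: Δs_k = (-3)**k*(-k**3 - 12*k - 3*(k + 1)**3 - 1). ✓
Sum = s_(9) − s_(3); s_(9) = -14840982, s_(3) = -918 ⇒ -14840064.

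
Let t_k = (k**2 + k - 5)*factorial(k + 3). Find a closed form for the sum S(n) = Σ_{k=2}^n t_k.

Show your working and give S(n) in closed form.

The ratio is (k + 4)*(k + (k + 1)**2 - 4)/(k**2 + k - 5).
Factor: A=k + 4; B=1; C=k**2 + k - 5.
Key eq: (k + 4)·f(k+1) = (1)·f(k) + (k**2 + k - 5).
Bound: deg f ≤ 1.
Solving with deg f ≤ 1: f(k) = k - 3.
Then R = B(k−1)f/C = (k - 3)/(k**2 + k - 5), so s_k = R(k)·t_k = (k - 3)*factorial(k + 3).
Verify: (k**2 + k - 5)*factorial(k + 3) matches t_k.
Evaluate: s_(n+1) = (n - 2)*factorial(n + 4); subtract s_(2) = -120 ⇒ S(n) = n*factorial(n + 4) - 2*factorial(n + 4) + 120.

S(n) = n*factorial(n + 4) - 2*factorial(n + 4) + 120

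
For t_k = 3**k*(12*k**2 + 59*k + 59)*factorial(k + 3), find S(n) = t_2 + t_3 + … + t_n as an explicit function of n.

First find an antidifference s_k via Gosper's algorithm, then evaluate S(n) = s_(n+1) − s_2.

S(n) = 12*3**n*n*factorial(n + 4) + 15*3**n*factorial(n + 4) - 9720

The ratio is 3*(12*k**3 + 131*k**2 + 462*k + 520)/(12*k**2 + 59*k + 59).
A = 3*k + 12, B = 1, C = k**2 + 59*k/12 + 59/12.
Set up (3*k + 12)·f(k+1) − (1)·f(k) − (k**2 + 59*k/12 + 59/12) = 0.
Bound: deg f ≤ 1.
Solving with deg f ≤ 1: f(k) = (4*k + 1)/12.
Get s_k = R·t_k = 3**k*(4*k + 1)*factorial(k + 3) with R(k) = B(k−1)f(k)/C(k) = (4*k + 1)/(12*k**2 + 59*k + 59).
Δs = 3**k*(12*k**2 + 59*k + 59)*factorial(k + 3), as required.
Evaluate: s_(n+1) = 3**(n + 1)*(4*n + 5)*factorial(n + 4); subtract s_(2) = 9720 ⇒ S(n) = 12*3**n*n*factorial(n + 4) + 15*3**n*factorial(n + 4) - 9720.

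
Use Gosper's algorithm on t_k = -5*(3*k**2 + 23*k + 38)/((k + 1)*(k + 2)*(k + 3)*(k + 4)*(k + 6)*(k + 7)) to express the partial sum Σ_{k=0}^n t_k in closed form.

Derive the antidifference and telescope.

S(n) = 5*(-n**3 - 13*n**2 - 50*n - 38)/(18*(n**3 + 13*n**2 + 50*n + 56))

Ratio r(k) = (k + 1)*(k + 6)*(23*k + 3*(k + 1)**2 + 61)/((k + 5)*(k + 8)*(3*k**2 + 23*k + 38)).
Take A(k)=k + 1, B(k)=k + 8, C(k)=k**3 + 38*k**2/3 + 51*k + 190/3.
f must satisfy (k + 1)·f(k+1) − (k + 7)·f(k) = k**3 + 38*k**2/3 + 51*k + 190/3.
Degrees (1,1,3) ⇒ d ≤ 6.
Match coefficients ⇒ f(k) = k*(k + 2)*(k + 4)*(k + 5)*(k**2 + 10*k + 27)/54.
So s_k = (B(k−1)f/C)·t_k = (k*(k + 2)*(k + 4)*(k + 7)*(k**2 + 10*k + 27)/(18*(3*k**2 + 23*k + 38)))·t_k = 5*k*(-k**2 - 10*k - 27)/(18*(k**3 + 10*k**2 + 27*k + 18)).
Check: Δs_k = 5*(-3*k**2 - 23*k - 38)/(k**6 + 23*k**5 + 207*k**4 + 925*k**3 + 2144*k**2 + 2412*k + 1008). ✓
s_(n+1) = 5*(-n**3 - 13*n**2 - 50*n - 38)/(18*(n**3 + 13*n**2 + 50*n + 56)) and s_(0) = 0, so S(n) = 5*(-n**3 - 13*n**2 - 50*n - 38)/(18*(n**3 + 13*n**2 + 50*n + 56)).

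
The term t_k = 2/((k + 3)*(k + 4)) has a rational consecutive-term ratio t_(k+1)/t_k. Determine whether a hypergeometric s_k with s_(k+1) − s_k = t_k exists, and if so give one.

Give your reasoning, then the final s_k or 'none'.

Ratio r(k) = (k + 3)/(k + 5).
So A=k + 3 and B=k + 5, with C=1.
Need (k + 3)·f(k+1) − (k + 4)·f(k) = 1.
From deg A=1, deg B=1, deg C=0: d=1.
A polynomial solution: f(k) = k/3.
Certificate R = B(k−1)f/C = k*(k + 4)/3 gives s_k = 2*k/(3*(k + 3)).
Δs = 2/(k**2 + 7*k + 12), as required.

s_k = 2*k/(3*(k + 3))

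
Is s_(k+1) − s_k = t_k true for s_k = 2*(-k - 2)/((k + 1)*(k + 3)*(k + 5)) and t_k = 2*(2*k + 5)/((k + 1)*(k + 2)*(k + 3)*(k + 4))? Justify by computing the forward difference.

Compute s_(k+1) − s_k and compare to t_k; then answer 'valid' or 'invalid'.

Invalid: residual 18*(-k**2 - 7*k - 11)/(k**6 + 21*k**5 + 175*k**4 + 735*k**3 + 1624*k**2 + 1764*k + 720) ≠ 0.

s_(k+1) = 2*(-k - 3)/((k + 2)*(k + 4)*(k + 6))
s_(k+1) − s_k = 2*(2*k**3 + 18*k**2 + 52*k + 51)/(k**6 + 21*k**5 + 175*k**4 + 735*k**3 + 1624*k**2 + 1764*k + 720)
(s_(k+1) − s_k) − t_k = 18*(-k**2 - 7*k - 11)/(k**6 + 21*k**5 + 175*k**4 + 735*k**3 + 1624*k**2 + 1764*k + 720)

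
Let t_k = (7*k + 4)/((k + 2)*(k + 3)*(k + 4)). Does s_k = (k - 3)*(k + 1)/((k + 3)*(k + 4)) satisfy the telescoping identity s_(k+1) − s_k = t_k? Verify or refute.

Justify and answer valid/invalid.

Invalid: residual 2*(k**2 - 9*k - 7)/(k**4 + 14*k**3 + 71*k**2 + 154*k + 120) ≠ 0.

s_(k+1) = (k - 2)*(k + 2)/((k + 4)*(k + 5))
s_(k+1) − s_k = 3*(3*k + 1)/(k**3 + 12*k**2 + 47*k + 60)
(s_(k+1) − s_k) − t_k = 2*(k**2 - 9*k - 7)/(k**4 + 14*k**3 + 71*k**2 + 154*k + 120)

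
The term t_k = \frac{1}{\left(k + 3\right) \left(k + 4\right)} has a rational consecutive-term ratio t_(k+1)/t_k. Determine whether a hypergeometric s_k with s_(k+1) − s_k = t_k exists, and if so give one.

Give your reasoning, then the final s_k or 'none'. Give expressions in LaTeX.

s_k = \frac{k}{3 \left(k + 3\right)}

The ratio is (k + 3)/(k + 5).
A = k + 3, B = k + 5, C = 1.
f must satisfy (k + 3)·f(k+1) − (k + 4)·f(k) = 1.
From deg A=1, deg B=1, deg C=0: d=1.
Match coefficients ⇒ f(k) = k/3.
So s_k = (B(k−1)f/C)·t_k = (k*(k + 4)/3)·t_k = k/(3*(k + 3)).
Check: Δs_k = 1/(k**2 + 7*k + 12). ✓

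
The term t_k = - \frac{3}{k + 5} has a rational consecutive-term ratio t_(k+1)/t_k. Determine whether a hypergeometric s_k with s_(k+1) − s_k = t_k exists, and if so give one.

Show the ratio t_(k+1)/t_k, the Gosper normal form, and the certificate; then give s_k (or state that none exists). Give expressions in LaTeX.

none — t_k is not Gosper-summable

Compute t_(k+1)/t_k: get (k + 5)/(k + 6).
Factor: A=k + 5; B=k + 6; C=1.
Key eq: (k + 5)·f(k+1) = (k + 5)·f(k) + (1).
d = 0 from the (1,1,0) case.
f = c0 ⇒ A·f(k+1) − B(k−1)·f(k) − C = -1. The system {-1 = 0} is inconsistent; no antidifference.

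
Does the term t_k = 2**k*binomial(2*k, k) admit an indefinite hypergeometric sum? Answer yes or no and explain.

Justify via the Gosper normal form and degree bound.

No — negative degree bound, so no certificate f.

The ratio is 4*(2*k + 1)/(k + 1).
Take A(k)=8*k + 4, B(k)=k + 1, C(k)=1.
Solve (8*k + 4)·f(k+1) − (k)·f(k) = 1.
Degrees (1,1,0) ⇒ d ≤ -1.
deg f ≤ -1 is impossible — no certificate.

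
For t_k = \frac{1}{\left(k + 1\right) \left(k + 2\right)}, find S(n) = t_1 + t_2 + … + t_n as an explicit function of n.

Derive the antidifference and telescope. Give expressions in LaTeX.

t_(k+1)/t_k = (k + 1)/(k + 3).
Normal form (A,B,C) = (k + 1, k + 3, 1).
Set up (k + 1)·f(k+1) − (k + 2)·f(k) − (1) = 0.
deg f ≤ 1 (via 1,1,0).
Solving with deg f ≤ 1: f(k) = k.
Get s_k = R·t_k = k/(k + 1) with R(k) = B(k−1)f(k)/C(k) = k*(k + 2).
Check: Δs_k = 1/(k**2 + 3*k + 2). ✓
Evaluate: s_(n+1) = (n + 1)/(n + 2); subtract s_(1) = 1/2 ⇒ S(n) = n/(2*(n + 2)).

S(n) = \frac{n}{2 \left(n + 2\right)}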